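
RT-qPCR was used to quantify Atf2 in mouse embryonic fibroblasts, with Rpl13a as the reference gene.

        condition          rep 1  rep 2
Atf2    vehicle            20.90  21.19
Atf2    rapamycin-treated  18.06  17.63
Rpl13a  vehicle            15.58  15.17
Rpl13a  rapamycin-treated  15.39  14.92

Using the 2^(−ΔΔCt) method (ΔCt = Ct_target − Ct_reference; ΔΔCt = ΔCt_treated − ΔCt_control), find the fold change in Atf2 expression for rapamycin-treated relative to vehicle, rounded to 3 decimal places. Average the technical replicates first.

7.890

Mean Ct: Atf2 vehicle 21.045; Atf2 rapamycin-treated 17.845; Rpl13a vehicle 15.375; Rpl13a rapamycin-treated 15.155
ΔCt(vehicle) = 21.045 − 15.375 = 5.670
ΔCt(rapamycin-treated) = 17.845 − 15.155 = 2.690
ΔΔCt = 2.690 − 5.670 = -2.980
Fold change = 2^(−(-2.980)) = 2^2.980 = 7.8899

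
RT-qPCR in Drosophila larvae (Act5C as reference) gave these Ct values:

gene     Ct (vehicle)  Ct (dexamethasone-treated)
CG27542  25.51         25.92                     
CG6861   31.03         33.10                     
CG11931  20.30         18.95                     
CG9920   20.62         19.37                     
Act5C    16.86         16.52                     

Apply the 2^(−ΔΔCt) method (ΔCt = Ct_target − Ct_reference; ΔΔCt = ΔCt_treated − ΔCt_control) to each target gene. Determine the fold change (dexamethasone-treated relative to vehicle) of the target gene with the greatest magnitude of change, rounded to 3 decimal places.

0.188

CG27542: ΔΔCt = (25.92−16.52) − (25.51−16.86) = 9.40 − 8.65 = 0.75; fold change = 2^-0.75 = 0.595
CG6861: ΔΔCt = (33.10−16.52) − (31.03−16.86) = 16.58 − 14.17 = 2.41; fold change = 2^-2.41 = 0.188
CG11931: ΔΔCt = (18.95−16.52) − (20.30−16.86) = 2.43 − 3.44 = -1.01; fold change = 2^1.01 = 2.014
CG9920: ΔΔCt = (19.37−16.52) − (20.62−16.86) = 2.85 − 3.76 = -0.91; fold change = 2^0.91 = 1.879
CG6861 has the largest |ΔΔCt| = 2.41.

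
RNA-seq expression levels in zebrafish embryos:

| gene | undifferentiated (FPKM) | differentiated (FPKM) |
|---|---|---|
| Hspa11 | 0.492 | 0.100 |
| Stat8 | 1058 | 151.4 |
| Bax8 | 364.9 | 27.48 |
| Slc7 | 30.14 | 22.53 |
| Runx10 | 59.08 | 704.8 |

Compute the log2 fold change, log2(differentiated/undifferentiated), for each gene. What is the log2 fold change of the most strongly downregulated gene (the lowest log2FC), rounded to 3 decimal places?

log2(0.100/0.492) = -2.299  (Hspa11)
log2(151.4/1058) = -2.805  (Stat8)
log2(27.48/364.9) = -3.731  (Bax8)
log2(22.53/30.14) = -0.420  (Slc7)
log2(704.8/59.08) = 3.576  (Runx10)
Bax8 is most strongly downregulated.

-3.731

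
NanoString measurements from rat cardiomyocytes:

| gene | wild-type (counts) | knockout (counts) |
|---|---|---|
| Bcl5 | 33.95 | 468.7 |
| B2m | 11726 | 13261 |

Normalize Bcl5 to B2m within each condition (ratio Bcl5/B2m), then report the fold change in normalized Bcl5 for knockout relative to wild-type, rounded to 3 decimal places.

Bcl5/B2m (wild-type) = 33.95 / 11726 = 0.0028953
Bcl5/B2m (knockout) = 468.7 / 13261 = 0.035344
Fold change = 0.035344 / 0.0028953 = 12.2076

12.208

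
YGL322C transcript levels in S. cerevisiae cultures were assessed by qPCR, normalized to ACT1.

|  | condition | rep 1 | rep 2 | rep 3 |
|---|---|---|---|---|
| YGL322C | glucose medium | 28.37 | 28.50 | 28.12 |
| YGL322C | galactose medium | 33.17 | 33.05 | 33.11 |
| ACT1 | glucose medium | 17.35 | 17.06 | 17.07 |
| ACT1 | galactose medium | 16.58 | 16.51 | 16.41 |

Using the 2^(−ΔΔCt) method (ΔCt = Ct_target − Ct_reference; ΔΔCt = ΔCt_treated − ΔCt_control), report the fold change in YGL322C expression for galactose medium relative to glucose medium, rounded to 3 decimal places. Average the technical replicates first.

0.023

Mean Ct: YGL322C glucose medium 28.330; YGL322C galactose medium 33.110; ACT1 glucose medium 17.160; ACT1 galactose medium 16.500
ΔCt(glucose medium) = 28.330 − 17.160 = 11.170
ΔCt(galactose medium) = 33.110 − 16.500 = 16.610
ΔΔCt = 16.610 − 11.170 = 5.440
Fold change = 2^(−5.440) = 0.0230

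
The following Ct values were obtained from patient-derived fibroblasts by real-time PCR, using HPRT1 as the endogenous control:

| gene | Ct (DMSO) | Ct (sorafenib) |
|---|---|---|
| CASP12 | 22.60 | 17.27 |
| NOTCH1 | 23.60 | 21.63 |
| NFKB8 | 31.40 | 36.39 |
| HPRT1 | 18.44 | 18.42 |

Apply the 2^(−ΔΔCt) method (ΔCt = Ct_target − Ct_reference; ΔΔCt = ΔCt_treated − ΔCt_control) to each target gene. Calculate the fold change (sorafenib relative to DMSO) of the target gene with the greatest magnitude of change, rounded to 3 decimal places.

CASP12: ΔΔCt = (17.27−18.42) − (22.60−18.44) = -1.15 − 4.16 = -5.31; fold change = 2^5.31 = 39.671
NOTCH1: ΔΔCt = (21.63−18.42) − (23.60−18.44) = 3.21 − 5.16 = -1.95; fold change = 2^1.95 = 3.864
NFKB8: ΔΔCt = (36.39−18.42) − (31.40−18.44) = 17.97 − 12.96 = 5.01; fold change = 2^-5.01 = 0.031
CASP12 has the largest |ΔΔCt| = 5.31.

39.671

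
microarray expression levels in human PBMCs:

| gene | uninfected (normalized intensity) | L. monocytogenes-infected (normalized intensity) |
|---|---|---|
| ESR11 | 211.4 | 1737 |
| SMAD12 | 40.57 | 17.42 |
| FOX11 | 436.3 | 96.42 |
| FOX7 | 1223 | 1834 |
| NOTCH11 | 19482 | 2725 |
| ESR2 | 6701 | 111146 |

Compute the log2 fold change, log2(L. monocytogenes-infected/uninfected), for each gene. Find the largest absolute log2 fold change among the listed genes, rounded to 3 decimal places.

log2(1737/211.4) = 3.039  (ESR11)
log2(17.42/40.57) = -1.220  (SMAD12)
log2(96.42/436.3) = -2.178  (FOX11)
log2(1834/1223) = 0.585  (FOX7)
log2(2725/19482) = -2.838  (NOTCH11)
log2(111146/6701) = 4.052  (ESR2)
The largest magnitude belongs to ESR2.

4.052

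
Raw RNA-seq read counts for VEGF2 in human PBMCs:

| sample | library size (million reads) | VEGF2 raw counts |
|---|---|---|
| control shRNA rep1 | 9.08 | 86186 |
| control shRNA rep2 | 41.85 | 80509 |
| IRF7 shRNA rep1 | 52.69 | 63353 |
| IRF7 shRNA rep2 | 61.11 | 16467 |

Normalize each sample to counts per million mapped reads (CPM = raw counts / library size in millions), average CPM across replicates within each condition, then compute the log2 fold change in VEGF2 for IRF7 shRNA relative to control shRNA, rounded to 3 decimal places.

CPM(control shRNA rep1) = 86186 / 9.08 = 9491.8502
CPM(control shRNA rep2) = 80509 / 41.85 = 1923.7515
CPM(IRF7 shRNA rep1) = 63353 / 52.69 = 1202.3724
CPM(IRF7 shRNA rep2) = 16467 / 61.11 = 269.4649
mean CPM(control shRNA) = 5707.8009; mean CPM(IRF7 shRNA) = 735.9186
Fold change = 735.9186 / 5707.8009 = 0.12893
log2(0.12893) = -2.9553

-2.955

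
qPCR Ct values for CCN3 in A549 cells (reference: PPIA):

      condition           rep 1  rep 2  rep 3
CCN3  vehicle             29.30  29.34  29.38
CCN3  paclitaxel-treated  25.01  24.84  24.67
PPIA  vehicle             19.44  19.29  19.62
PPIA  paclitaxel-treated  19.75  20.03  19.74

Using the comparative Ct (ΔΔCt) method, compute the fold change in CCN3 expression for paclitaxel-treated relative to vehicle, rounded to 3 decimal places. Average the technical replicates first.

Mean Ct: CCN3 vehicle 29.340; CCN3 paclitaxel-treated 24.840; PPIA vehicle 19.450; PPIA paclitaxel-treated 19.840
ΔCt(vehicle) = 29.340 − 19.450 = 9.890
ΔCt(paclitaxel-treated) = 24.840 − 19.840 = 5.000
ΔΔCt = 5.000 − 9.890 = -4.890
Fold change = 2^(−(-4.890)) = 2^4.890 = 29.6508

29.651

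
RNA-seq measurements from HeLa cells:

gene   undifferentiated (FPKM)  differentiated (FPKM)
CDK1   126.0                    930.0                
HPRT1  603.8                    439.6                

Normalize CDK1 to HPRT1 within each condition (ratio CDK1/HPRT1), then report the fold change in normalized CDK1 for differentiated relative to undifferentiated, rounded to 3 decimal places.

10.138

CDK1/HPRT1 (undifferentiated) = 126.0 / 603.8 = 0.20868
CDK1/HPRT1 (differentiated) = 930.0 / 439.6 = 2.1156
Fold change = 2.1156 / 0.20868 = 10.1379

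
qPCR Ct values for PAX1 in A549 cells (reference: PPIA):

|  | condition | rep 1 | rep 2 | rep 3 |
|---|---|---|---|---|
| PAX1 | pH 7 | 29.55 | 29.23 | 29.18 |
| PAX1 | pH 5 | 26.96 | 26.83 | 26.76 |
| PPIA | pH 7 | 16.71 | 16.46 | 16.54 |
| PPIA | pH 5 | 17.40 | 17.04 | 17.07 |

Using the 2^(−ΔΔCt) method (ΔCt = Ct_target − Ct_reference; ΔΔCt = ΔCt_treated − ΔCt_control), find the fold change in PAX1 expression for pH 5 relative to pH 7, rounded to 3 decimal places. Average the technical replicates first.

Mean Ct: PAX1 pH 7 29.320; PAX1 pH 5 26.850; PPIA pH 7 16.570; PPIA pH 5 17.170
ΔCt(pH 7) = 29.320 − 16.570 = 12.750
ΔCt(pH 5) = 26.850 − 17.170 = 9.680
ΔΔCt = 9.680 − 12.750 = -3.070
Fold change = 2^(−(-3.070)) = 2^3.070 = 8.3977

8.398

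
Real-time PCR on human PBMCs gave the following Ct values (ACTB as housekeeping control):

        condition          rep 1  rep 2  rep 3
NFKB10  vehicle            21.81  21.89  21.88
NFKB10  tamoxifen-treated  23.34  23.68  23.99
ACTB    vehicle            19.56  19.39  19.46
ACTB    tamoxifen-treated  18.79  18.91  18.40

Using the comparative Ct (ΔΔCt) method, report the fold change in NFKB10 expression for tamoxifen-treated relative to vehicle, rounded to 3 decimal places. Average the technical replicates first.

Mean Ct: NFKB10 vehicle 21.860; NFKB10 tamoxifen-treated 23.670; ACTB vehicle 19.470; ACTB tamoxifen-treated 18.700
ΔCt(vehicle) = 21.860 − 19.470 = 2.390
ΔCt(tamoxifen-treated) = 23.670 − 18.700 = 4.970
ΔΔCt = 4.970 − 2.390 = 2.580
Fold change = 2^(−2.580) = 0.1672

0.167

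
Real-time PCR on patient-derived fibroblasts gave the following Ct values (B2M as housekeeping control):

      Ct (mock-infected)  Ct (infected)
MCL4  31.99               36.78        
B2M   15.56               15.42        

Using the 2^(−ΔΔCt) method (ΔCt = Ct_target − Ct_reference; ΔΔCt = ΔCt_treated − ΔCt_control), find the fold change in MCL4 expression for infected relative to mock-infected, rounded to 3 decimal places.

0.033

ΔCt(mock-infected) = 31.990 − 15.560 = 16.430
ΔCt(infected) = 36.780 − 15.420 = 21.360
ΔΔCt = 21.360 − 16.430 = 4.930
Fold change = 2^(−4.930) = 0.0328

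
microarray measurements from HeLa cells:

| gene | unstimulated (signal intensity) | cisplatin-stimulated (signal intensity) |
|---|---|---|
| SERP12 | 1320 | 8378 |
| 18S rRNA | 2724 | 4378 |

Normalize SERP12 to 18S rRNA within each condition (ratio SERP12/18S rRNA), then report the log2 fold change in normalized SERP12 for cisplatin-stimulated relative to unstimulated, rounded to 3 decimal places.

SERP12/18S rRNA (unstimulated) = 1320 / 2724 = 0.48458
SERP12/18S rRNA (cisplatin-stimulated) = 8378 / 4378 = 1.9137
Fold change = 1.9137 / 0.48458 = 3.9491
log2(3.9491) = 1.9815

1.982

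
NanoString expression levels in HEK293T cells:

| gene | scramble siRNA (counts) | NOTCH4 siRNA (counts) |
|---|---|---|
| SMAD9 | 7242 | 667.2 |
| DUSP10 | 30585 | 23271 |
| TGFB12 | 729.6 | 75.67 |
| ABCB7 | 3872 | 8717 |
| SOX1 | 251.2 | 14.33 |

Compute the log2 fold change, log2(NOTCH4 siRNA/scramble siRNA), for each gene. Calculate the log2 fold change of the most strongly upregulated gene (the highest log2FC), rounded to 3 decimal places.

1.171

log2(667.2/7242) = -3.440  (SMAD9)
log2(23271/30585) = -0.394  (DUSP10)
log2(75.67/729.6) = -3.269  (TGFB12)
log2(8717/3872) = 1.171  (ABCB7)
log2(14.33/251.2) = -4.132  (SOX1)
ABCB7 is most strongly upregulated.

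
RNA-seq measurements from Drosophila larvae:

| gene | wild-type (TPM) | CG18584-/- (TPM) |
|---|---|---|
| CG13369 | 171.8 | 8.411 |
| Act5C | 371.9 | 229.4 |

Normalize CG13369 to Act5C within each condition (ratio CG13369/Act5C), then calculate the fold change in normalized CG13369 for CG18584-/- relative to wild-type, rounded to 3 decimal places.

CG13369/Act5C (wild-type) = 171.8 / 371.9 = 0.46195
CG13369/Act5C (CG18584-/-) = 8.411 / 229.4 = 0.036665
Fold change = 0.036665 / 0.46195 = 0.0794

0.079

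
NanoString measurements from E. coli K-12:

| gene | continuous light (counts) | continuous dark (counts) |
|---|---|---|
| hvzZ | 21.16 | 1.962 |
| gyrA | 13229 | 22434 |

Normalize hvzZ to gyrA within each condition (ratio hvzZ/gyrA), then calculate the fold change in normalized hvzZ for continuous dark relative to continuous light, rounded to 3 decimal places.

0.055

hvzZ/gyrA (continuous light) = 21.16 / 13229 = 0.0015995
hvzZ/gyrA (continuous dark) = 1.962 / 22434 = 8.7457e-05
Fold change = 8.7457e-05 / 0.0015995 = 0.0547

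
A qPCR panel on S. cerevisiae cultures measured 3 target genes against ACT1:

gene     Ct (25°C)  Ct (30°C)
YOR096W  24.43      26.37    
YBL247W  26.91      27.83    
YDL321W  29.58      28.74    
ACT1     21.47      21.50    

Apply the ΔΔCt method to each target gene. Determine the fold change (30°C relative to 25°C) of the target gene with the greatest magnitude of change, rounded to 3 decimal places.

YOR096W: ΔΔCt = (26.37−21.50) − (24.43−21.47) = 4.87 − 2.96 = 1.91; fold change = 2^-1.91 = 0.266
YBL247W: ΔΔCt = (27.83−21.50) − (26.91−21.47) = 6.33 − 5.44 = 0.89; fold change = 2^-0.89 = 0.540
YDL321W: ΔΔCt = (28.74−21.50) − (29.58−21.47) = 7.24 − 8.11 = -0.87; fold change = 2^0.87 = 1.828
YOR096W has the largest |ΔΔCt| = 1.91.

0.266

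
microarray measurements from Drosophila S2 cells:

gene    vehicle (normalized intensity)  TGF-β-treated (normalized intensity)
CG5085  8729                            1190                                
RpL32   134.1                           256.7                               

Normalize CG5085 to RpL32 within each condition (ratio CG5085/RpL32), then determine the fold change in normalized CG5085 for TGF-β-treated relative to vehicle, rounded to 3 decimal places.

CG5085/RpL32 (vehicle) = 8729 / 134.1 = 65.093
CG5085/RpL32 (TGF-β-treated) = 1190 / 256.7 = 4.6358
Fold change = 4.6358 / 65.093 = 0.0712

0.071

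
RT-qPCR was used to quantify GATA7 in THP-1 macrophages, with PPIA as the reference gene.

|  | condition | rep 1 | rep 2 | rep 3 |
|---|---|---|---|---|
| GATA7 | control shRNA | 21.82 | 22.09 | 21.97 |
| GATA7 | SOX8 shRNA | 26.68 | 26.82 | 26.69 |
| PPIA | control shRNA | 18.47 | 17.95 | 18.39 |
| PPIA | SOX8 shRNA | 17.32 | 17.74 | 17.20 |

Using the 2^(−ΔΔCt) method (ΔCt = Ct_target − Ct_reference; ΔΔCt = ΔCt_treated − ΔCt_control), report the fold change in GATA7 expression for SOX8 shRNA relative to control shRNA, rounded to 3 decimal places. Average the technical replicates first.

Mean Ct: GATA7 control shRNA 21.960; GATA7 SOX8 shRNA 26.730; PPIA control shRNA 18.270; PPIA SOX8 shRNA 17.420
ΔCt(control shRNA) = 21.960 − 18.270 = 3.690
ΔCt(SOX8 shRNA) = 26.730 − 17.420 = 9.310
ΔΔCt = 9.310 − 3.690 = 5.620
Fold change = 2^(−5.620) = 0.0203

0.020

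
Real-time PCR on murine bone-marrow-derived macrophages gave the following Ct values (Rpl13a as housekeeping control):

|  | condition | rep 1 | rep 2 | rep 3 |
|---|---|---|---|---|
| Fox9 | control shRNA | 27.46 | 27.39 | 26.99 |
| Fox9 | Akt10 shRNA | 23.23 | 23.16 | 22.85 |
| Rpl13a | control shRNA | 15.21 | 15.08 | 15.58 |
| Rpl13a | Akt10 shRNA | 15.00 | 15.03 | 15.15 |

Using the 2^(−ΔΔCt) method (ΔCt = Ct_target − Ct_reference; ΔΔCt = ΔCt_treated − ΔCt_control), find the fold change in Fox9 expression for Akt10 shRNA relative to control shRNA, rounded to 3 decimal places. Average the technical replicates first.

15.671

Mean Ct: Fox9 control shRNA 27.280; Fox9 Akt10 shRNA 23.080; Rpl13a control shRNA 15.290; Rpl13a Akt10 shRNA 15.060
ΔCt(control shRNA) = 27.280 − 15.290 = 11.990
ΔCt(Akt10 shRNA) = 23.080 − 15.060 = 8.020
ΔΔCt = 8.020 − 11.990 = -3.970
Fold change = 2^(−(-3.970)) = 2^3.970 = 15.6707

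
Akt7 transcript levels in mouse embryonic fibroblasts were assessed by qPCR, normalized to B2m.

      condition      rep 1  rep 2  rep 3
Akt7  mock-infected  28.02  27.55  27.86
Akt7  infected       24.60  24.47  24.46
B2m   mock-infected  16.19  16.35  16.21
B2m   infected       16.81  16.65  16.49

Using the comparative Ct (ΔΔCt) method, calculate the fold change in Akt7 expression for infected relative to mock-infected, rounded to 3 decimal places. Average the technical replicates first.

Mean Ct: Akt7 mock-infected 27.810; Akt7 infected 24.510; B2m mock-infected 16.250; B2m infected 16.650
ΔCt(mock-infected) = 27.810 − 16.250 = 11.560
ΔCt(infected) = 24.510 − 16.650 = 7.860
ΔΔCt = 7.860 − 11.560 = -3.700
Fold change = 2^(−(-3.700)) = 2^3.700 = 12.9960

12.996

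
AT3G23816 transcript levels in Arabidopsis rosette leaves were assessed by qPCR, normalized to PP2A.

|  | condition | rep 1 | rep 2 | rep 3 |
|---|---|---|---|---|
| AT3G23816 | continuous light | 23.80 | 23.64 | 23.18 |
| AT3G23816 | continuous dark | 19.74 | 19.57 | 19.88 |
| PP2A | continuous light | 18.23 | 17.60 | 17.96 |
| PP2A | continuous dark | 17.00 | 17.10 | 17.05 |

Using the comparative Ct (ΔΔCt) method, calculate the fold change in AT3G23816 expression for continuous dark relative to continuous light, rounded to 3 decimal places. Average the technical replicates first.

Mean Ct: AT3G23816 continuous light 23.540; AT3G23816 continuous dark 19.730; PP2A continuous light 17.930; PP2A continuous dark 17.050
ΔCt(continuous light) = 23.540 − 17.930 = 5.610
ΔCt(continuous dark) = 19.730 − 17.050 = 2.680
ΔΔCt = 2.680 − 5.610 = -2.930
Fold change = 2^(−(-2.930)) = 2^2.930 = 7.6211

7.621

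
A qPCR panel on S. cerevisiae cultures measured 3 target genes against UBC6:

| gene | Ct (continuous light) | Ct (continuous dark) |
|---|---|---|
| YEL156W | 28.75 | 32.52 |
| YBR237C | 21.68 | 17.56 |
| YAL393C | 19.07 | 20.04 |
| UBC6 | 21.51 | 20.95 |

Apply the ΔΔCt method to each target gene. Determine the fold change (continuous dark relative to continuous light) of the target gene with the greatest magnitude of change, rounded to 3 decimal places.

0.050

YEL156W: ΔΔCt = (32.52−20.95) − (28.75−21.51) = 11.57 − 7.24 = 4.33; fold change = 2^-4.33 = 0.050
YBR237C: ΔΔCt = (17.56−20.95) − (21.68−21.51) = -3.39 − 0.17 = -3.56; fold change = 2^3.56 = 11.794
YAL393C: ΔΔCt = (20.04−20.95) − (19.07−21.51) = -0.91 − (-2.44) = 1.53; fold change = 2^-1.53 = 0.346
YEL156W has the largest |ΔΔCt| = 4.33.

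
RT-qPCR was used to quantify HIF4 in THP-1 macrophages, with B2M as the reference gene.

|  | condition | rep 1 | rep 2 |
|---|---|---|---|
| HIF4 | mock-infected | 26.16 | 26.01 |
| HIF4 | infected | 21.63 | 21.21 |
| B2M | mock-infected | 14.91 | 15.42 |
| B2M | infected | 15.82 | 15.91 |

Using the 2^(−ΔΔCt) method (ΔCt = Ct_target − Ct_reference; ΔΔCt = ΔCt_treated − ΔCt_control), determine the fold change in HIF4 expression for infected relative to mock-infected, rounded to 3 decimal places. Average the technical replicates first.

Mean Ct: HIF4 mock-infected 26.085; HIF4 infected 21.420; B2M mock-infected 15.165; B2M infected 15.865
ΔCt(mock-infected) = 26.085 − 15.165 = 10.920
ΔCt(infected) = 21.420 − 15.865 = 5.555
ΔΔCt = 5.555 − 10.920 = -5.365
Fold change = 2^(−(-5.365)) = 2^5.365 = 41.2122

41.212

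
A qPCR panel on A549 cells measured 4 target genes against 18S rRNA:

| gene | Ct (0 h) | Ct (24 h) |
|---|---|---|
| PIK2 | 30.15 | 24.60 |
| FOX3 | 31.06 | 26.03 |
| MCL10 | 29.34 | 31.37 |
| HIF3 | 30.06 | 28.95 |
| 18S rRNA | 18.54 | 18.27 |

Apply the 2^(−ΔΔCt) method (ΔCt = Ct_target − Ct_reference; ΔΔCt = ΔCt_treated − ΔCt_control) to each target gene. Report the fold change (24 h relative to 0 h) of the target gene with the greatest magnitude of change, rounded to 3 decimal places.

38.854

PIK2: ΔΔCt = (24.60−18.27) − (30.15−18.54) = 6.33 − 11.61 = -5.28; fold change = 2^5.28 = 38.854
FOX3: ΔΔCt = (26.03−18.27) − (31.06−18.54) = 7.76 − 12.52 = -4.76; fold change = 2^4.76 = 27.096
MCL10: ΔΔCt = (31.37−18.27) − (29.34−18.54) = 13.10 − 10.80 = 2.30; fold change = 2^-2.30 = 0.203
HIF3: ΔΔCt = (28.95−18.27) − (30.06−18.54) = 10.68 − 11.52 = -0.84; fold change = 2^0.84 = 1.790
PIK2 has the largest |ΔΔCt| = 5.28.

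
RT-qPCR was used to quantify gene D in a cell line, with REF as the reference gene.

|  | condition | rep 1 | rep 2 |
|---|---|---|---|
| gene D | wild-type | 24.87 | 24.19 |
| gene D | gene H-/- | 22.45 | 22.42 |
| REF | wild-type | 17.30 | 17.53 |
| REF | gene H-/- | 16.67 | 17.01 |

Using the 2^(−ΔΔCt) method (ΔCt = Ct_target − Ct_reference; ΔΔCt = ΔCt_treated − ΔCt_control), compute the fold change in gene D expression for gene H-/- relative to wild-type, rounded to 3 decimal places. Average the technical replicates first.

2.868

Mean Ct: gene D wild-type 24.530; gene D gene H-/- 22.435; REF wild-type 17.415; REF gene H-/- 16.840
ΔCt(wild-type) = 24.530 − 17.415 = 7.115
ΔCt(gene H-/-) = 22.435 − 16.840 = 5.595
ΔΔCt = 5.595 − 7.115 = -1.520
Fold change = 2^(−(-1.520)) = 2^1.520 = 2.8679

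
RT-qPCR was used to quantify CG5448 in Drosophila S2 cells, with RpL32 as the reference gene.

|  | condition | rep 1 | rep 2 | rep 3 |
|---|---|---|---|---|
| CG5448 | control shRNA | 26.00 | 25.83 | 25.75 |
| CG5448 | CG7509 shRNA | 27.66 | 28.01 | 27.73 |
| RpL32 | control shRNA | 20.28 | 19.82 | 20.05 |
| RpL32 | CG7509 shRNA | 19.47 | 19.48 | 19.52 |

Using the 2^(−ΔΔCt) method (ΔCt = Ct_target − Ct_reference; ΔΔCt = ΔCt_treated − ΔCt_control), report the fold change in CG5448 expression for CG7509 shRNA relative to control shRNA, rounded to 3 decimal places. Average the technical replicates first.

Mean Ct: CG5448 control shRNA 25.860; CG5448 CG7509 shRNA 27.800; RpL32 control shRNA 20.050; RpL32 CG7509 shRNA 19.490
ΔCt(control shRNA) = 25.860 − 20.050 = 5.810
ΔCt(CG7509 shRNA) = 27.800 − 19.490 = 8.310
ΔΔCt = 8.310 − 5.810 = 2.500
Fold change = 2^(−2.500) = 0.1768

0.177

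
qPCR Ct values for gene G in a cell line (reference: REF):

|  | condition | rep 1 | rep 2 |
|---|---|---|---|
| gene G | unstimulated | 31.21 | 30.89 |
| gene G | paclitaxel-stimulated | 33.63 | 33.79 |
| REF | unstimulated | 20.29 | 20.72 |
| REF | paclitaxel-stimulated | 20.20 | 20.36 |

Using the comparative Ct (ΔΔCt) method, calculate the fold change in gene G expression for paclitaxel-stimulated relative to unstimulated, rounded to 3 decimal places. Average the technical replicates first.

0.135

Mean Ct: gene G unstimulated 31.050; gene G paclitaxel-stimulated 33.710; REF unstimulated 20.505; REF paclitaxel-stimulated 20.280
ΔCt(unstimulated) = 31.050 − 20.505 = 10.545
ΔCt(paclitaxel-stimulated) = 33.710 − 20.280 = 13.430
ΔΔCt = 13.430 − 10.545 = 2.885
Fold change = 2^(−2.885) = 0.1354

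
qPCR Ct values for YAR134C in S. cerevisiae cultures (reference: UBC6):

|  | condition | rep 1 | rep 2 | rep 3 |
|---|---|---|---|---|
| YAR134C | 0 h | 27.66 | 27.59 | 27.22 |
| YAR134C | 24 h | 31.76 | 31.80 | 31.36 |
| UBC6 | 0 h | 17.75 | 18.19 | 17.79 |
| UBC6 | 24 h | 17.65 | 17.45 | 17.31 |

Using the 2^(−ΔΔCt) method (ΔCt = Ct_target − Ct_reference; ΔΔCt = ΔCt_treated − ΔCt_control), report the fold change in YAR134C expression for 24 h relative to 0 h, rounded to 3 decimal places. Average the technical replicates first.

0.042

Mean Ct: YAR134C 0 h 27.490; YAR134C 24 h 31.640; UBC6 0 h 17.910; UBC6 24 h 17.470
ΔCt(0 h) = 27.490 − 17.910 = 9.580
ΔCt(24 h) = 31.640 − 17.470 = 14.170
ΔΔCt = 14.170 − 9.580 = 4.590
Fold change = 2^(−4.590) = 0.0415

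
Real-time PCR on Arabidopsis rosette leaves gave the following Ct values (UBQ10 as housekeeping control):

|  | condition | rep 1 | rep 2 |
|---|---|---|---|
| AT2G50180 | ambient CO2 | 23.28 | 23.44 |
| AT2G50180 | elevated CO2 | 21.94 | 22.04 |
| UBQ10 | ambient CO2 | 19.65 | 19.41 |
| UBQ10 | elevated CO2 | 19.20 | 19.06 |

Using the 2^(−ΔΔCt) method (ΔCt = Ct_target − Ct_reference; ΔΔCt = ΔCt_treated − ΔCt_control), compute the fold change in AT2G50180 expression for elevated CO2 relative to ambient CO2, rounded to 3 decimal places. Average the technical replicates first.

Mean Ct: AT2G50180 ambient CO2 23.360; AT2G50180 elevated CO2 21.990; UBQ10 ambient CO2 19.530; UBQ10 elevated CO2 19.130
ΔCt(ambient CO2) = 23.360 − 19.530 = 3.830
ΔCt(elevated CO2) = 21.990 − 19.130 = 2.860
ΔΔCt = 2.860 − 3.830 = -0.970
Fold change = 2^(−(-0.970)) = 2^0.970 = 1.9588

1.959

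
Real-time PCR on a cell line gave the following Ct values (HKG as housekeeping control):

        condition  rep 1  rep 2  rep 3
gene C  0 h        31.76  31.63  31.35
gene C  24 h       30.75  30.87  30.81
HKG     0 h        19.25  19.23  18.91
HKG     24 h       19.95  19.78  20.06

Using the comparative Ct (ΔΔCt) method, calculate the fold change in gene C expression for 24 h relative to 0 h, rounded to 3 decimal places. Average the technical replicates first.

Mean Ct: gene C 0 h 31.580; gene C 24 h 30.810; HKG 0 h 19.130; HKG 24 h 19.930
ΔCt(0 h) = 31.580 − 19.130 = 12.450
ΔCt(24 h) = 30.810 − 19.930 = 10.880
ΔΔCt = 10.880 − 12.450 = -1.570
Fold change = 2^(−(-1.570)) = 2^1.570 = 2.9690

2.969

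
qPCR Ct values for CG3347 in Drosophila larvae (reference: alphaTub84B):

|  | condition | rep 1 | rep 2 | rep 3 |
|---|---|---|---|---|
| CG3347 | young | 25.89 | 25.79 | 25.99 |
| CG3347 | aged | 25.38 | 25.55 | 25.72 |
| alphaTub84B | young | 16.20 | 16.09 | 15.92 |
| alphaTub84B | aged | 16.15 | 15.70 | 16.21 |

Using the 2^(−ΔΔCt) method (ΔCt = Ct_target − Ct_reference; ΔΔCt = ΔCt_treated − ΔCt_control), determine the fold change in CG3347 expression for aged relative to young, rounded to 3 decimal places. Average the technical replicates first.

1.223

Mean Ct: CG3347 young 25.890; CG3347 aged 25.550; alphaTub84B young 16.070; alphaTub84B aged 16.020
ΔCt(young) = 25.890 − 16.070 = 9.820
ΔCt(aged) = 25.550 − 16.020 = 9.530
ΔΔCt = 9.530 − 9.820 = -0.290
Fold change = 2^(−(-0.290)) = 2^0.290 = 1.2226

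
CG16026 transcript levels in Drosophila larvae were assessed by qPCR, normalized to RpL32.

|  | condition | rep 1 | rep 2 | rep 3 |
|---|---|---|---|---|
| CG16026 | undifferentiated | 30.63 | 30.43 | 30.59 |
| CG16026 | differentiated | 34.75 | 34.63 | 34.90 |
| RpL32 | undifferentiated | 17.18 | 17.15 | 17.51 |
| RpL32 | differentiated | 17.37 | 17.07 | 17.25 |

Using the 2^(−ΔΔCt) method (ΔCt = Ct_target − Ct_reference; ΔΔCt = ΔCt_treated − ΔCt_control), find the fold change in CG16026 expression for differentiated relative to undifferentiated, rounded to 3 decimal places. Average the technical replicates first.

0.052

Mean Ct: CG16026 undifferentiated 30.550; CG16026 differentiated 34.760; RpL32 undifferentiated 17.280; RpL32 differentiated 17.230
ΔCt(undifferentiated) = 30.550 − 17.280 = 13.270
ΔCt(differentiated) = 34.760 − 17.230 = 17.530
ΔΔCt = 17.530 − 13.270 = 4.260
Fold change = 2^(−4.260) = 0.0522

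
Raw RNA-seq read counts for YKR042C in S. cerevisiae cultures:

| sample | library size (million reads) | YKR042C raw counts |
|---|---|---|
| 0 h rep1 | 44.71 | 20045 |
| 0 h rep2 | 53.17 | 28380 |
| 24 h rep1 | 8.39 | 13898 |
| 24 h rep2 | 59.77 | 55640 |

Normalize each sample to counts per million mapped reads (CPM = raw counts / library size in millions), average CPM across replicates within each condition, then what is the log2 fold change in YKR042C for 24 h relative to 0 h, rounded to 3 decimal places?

1.398

CPM(0 h rep1) = 20045 / 44.71 = 448.3337
CPM(0 h rep2) = 28380 / 53.17 = 533.7596
CPM(24 h rep1) = 13898 / 8.39 = 1656.4958
CPM(24 h rep2) = 55640 / 59.77 = 930.9018
mean CPM(0 h) = 491.0467; mean CPM(24 h) = 1293.6988
Fold change = 1293.6988 / 491.0467 = 2.63457
log2(2.63457) = 1.3976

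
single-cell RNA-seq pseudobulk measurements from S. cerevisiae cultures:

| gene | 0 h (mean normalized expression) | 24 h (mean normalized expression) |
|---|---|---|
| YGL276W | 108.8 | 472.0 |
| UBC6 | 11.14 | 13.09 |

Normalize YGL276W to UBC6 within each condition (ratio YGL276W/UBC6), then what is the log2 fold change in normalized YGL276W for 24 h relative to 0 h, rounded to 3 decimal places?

YGL276W/UBC6 (0 h) = 108.8 / 11.14 = 9.7666
YGL276W/UBC6 (24 h) = 472.0 / 13.09 = 36.058
Fold change = 36.058 / 9.7666 = 3.6920
log2(3.6920) = 1.8844

1.884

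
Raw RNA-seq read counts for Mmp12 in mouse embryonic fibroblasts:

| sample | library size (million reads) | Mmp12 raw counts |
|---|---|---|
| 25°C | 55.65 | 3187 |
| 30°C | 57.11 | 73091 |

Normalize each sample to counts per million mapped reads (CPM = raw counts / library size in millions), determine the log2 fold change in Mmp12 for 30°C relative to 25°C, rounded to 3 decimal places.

CPM(25°C) = 3187 / 55.65 = 57.2686
CPM(30°C) = 73091 / 57.11 = 1279.8284
Fold change = 1279.8284 / 57.2686 = 22.34780
log2(22.34780) = 4.4821

4.482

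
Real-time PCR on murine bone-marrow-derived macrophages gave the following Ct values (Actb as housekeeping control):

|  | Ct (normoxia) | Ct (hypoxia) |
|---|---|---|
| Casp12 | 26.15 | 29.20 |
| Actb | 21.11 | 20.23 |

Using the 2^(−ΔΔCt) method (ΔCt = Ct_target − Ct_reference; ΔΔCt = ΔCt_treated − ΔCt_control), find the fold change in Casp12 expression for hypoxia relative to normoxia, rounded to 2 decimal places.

ΔCt(normoxia) = 26.150 − 21.110 = 5.040
ΔCt(hypoxia) = 29.200 − 20.230 = 8.970
ΔΔCt = 8.970 − 5.040 = 3.930
Fold change = 2^(−3.930) = 0.066

0.07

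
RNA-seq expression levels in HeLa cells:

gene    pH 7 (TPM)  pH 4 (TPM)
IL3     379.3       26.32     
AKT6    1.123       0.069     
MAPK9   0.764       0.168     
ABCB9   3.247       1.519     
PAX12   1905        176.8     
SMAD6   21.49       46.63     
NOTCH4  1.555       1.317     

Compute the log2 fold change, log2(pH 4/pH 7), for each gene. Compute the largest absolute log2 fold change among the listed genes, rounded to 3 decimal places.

log2(26.32/379.3) = -3.849  (IL3)
log2(0.069/1.123) = -4.025  (AKT6)
log2(0.168/0.764) = -2.185  (MAPK9)
log2(1.519/3.247) = -1.096  (ABCB9)
log2(176.8/1905) = -3.430  (PAX12)
log2(46.63/21.49) = 1.118  (SMAD6)
log2(1.317/1.555) = -0.240  (NOTCH4)
The largest magnitude belongs to AKT6.

4.025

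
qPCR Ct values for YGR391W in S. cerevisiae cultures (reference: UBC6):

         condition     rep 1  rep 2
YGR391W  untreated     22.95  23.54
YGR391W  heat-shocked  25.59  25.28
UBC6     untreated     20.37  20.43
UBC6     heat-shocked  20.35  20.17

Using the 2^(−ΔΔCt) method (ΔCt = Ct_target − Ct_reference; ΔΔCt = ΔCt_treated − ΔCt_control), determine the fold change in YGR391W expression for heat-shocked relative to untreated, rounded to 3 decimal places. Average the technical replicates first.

0.199

Mean Ct: YGR391W untreated 23.245; YGR391W heat-shocked 25.435; UBC6 untreated 20.400; UBC6 heat-shocked 20.260
ΔCt(untreated) = 23.245 − 20.400 = 2.845
ΔCt(heat-shocked) = 25.435 − 20.260 = 5.175
ΔΔCt = 5.175 − 2.845 = 2.330
Fold change = 2^(−2.330) = 0.1989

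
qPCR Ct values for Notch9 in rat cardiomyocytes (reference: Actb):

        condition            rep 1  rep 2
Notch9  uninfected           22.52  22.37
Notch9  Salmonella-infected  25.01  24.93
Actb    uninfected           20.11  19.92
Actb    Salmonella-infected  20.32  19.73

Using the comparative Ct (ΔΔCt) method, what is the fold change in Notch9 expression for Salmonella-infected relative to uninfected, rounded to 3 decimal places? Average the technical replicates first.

Mean Ct: Notch9 uninfected 22.445; Notch9 Salmonella-infected 24.970; Actb uninfected 20.015; Actb Salmonella-infected 20.025
ΔCt(uninfected) = 22.445 − 20.015 = 2.430
ΔCt(Salmonella-infected) = 24.970 − 20.025 = 4.945
ΔΔCt = 4.945 − 2.430 = 2.515
Fold change = 2^(−2.515) = 0.1749

0.175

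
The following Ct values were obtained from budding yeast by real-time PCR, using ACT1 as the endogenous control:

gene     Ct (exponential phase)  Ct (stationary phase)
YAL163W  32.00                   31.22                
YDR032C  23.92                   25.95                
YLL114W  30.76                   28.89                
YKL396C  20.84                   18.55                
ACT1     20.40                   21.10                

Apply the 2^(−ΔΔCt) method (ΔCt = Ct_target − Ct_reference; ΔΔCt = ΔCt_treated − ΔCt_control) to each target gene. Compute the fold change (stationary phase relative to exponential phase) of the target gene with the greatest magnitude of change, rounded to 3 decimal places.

YAL163W: ΔΔCt = (31.22−21.10) − (32.00−20.40) = 10.12 − 11.60 = -1.48; fold change = 2^1.48 = 2.789
YDR032C: ΔΔCt = (25.95−21.10) − (23.92−20.40) = 4.85 − 3.52 = 1.33; fold change = 2^-1.33 = 0.398
YLL114W: ΔΔCt = (28.89−21.10) − (30.76−20.40) = 7.79 − 10.36 = -2.57; fold change = 2^2.57 = 5.938
YKL396C: ΔΔCt = (18.55−21.10) − (20.84−20.40) = -2.55 − 0.44 = -2.99; fold change = 2^2.99 = 7.945
YKL396C has the largest |ΔΔCt| = 2.99.

7.945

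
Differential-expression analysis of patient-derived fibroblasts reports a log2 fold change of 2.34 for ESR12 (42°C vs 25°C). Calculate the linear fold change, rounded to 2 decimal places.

5.06

Fold change = 2^(2.34) = 5.063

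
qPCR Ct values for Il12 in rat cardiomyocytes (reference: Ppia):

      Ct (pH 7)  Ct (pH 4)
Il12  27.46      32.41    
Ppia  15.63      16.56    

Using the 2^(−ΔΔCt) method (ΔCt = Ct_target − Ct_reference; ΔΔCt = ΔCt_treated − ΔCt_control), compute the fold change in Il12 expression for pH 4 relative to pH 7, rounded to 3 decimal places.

0.062

ΔCt(pH 7) = 27.460 − 15.630 = 11.830
ΔCt(pH 4) = 32.410 − 16.560 = 15.850
ΔΔCt = 15.850 − 11.830 = 4.020
Fold change = 2^(−4.020) = 0.0616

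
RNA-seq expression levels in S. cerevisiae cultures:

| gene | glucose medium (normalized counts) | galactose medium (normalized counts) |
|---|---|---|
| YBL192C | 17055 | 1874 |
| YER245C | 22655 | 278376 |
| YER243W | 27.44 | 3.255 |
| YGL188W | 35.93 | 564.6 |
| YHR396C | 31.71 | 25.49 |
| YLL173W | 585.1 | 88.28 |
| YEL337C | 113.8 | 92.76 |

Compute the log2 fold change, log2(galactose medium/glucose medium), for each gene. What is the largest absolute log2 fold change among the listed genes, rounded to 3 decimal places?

log2(1874/17055) = -3.186  (YBL192C)
log2(278376/22655) = 3.619  (YER245C)
log2(3.255/27.44) = -3.076  (YER243W)
log2(564.6/35.93) = 3.974  (YGL188W)
log2(25.49/31.71) = -0.315  (YHR396C)
log2(88.28/585.1) = -2.729  (YLL173W)
log2(92.76/113.8) = -0.295  (YEL337C)
The largest magnitude belongs to YGL188W.

3.974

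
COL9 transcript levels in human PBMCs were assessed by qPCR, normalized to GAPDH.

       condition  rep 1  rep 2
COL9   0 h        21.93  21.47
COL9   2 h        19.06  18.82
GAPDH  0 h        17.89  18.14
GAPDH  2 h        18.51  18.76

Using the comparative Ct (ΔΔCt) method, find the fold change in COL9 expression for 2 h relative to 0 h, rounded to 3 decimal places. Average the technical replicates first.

Mean Ct: COL9 0 h 21.700; COL9 2 h 18.940; GAPDH 0 h 18.015; GAPDH 2 h 18.635
ΔCt(0 h) = 21.700 − 18.015 = 3.685
ΔCt(2 h) = 18.940 − 18.635 = 0.305
ΔΔCt = 0.305 − 3.685 = -3.380
Fold change = 2^(−(-3.380)) = 2^3.380 = 10.4107

10.411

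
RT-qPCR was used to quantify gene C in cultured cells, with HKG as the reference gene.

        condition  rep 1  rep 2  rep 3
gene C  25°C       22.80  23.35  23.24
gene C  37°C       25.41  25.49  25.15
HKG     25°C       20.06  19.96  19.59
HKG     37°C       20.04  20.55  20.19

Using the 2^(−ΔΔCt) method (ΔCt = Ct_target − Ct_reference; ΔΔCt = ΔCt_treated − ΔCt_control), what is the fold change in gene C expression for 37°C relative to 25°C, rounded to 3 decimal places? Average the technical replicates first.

0.281

Mean Ct: gene C 25°C 23.130; gene C 37°C 25.350; HKG 25°C 19.870; HKG 37°C 20.260
ΔCt(25°C) = 23.130 − 19.870 = 3.260
ΔCt(37°C) = 25.350 − 20.260 = 5.090
ΔΔCt = 5.090 − 3.260 = 1.830
Fold change = 2^(−1.830) = 0.2813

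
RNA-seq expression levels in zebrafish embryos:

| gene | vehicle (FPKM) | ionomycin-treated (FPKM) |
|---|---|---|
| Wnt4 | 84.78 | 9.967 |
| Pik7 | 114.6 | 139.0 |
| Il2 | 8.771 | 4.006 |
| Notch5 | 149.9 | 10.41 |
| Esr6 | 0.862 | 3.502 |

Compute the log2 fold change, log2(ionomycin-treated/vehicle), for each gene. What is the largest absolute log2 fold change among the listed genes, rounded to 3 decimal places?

3.848

log2(9.967/84.78) = -3.088  (Wnt4)
log2(139.0/114.6) = 0.278  (Pik7)
log2(4.006/8.771) = -1.131  (Il2)
log2(10.41/149.9) = -3.848  (Notch5)
log2(3.502/0.862) = 2.022  (Esr6)
The largest magnitude belongs to Notch5.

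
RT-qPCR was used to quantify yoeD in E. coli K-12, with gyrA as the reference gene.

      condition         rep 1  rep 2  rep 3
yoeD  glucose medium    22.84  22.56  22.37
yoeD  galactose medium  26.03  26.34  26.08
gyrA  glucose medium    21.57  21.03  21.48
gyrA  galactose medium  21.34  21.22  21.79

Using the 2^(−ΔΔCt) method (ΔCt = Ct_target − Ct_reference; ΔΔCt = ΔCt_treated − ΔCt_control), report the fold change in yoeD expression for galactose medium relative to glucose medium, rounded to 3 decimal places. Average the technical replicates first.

Mean Ct: yoeD glucose medium 22.590; yoeD galactose medium 26.150; gyrA glucose medium 21.360; gyrA galactose medium 21.450
ΔCt(glucose medium) = 22.590 − 21.360 = 1.230
ΔCt(galactose medium) = 26.150 − 21.450 = 4.700
ΔΔCt = 4.700 − 1.230 = 3.470
Fold change = 2^(−3.470) = 0.0902

0.090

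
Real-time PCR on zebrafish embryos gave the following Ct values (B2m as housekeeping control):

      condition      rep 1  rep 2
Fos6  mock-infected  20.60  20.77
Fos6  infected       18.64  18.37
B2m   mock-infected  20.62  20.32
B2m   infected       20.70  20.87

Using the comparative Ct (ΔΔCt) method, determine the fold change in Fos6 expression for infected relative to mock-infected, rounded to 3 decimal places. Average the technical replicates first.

5.637

Mean Ct: Fos6 mock-infected 20.685; Fos6 infected 18.505; B2m mock-infected 20.470; B2m infected 20.785
ΔCt(mock-infected) = 20.685 − 20.470 = 0.215
ΔCt(infected) = 18.505 − 20.785 = -2.280
ΔΔCt = -2.280 − 0.215 = -2.495
Fold change = 2^(−(-2.495)) = 2^2.495 = 5.6373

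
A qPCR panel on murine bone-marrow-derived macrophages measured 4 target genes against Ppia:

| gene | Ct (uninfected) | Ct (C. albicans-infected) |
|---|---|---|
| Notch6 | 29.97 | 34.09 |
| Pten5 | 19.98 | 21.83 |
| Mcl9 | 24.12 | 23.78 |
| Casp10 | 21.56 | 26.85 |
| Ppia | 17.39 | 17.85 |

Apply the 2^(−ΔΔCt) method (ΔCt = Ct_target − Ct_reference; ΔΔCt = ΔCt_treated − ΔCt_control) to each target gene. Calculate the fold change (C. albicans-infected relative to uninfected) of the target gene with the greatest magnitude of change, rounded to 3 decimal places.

Notch6: ΔΔCt = (34.09−17.85) − (29.97−17.39) = 16.24 − 12.58 = 3.66; fold change = 2^-3.66 = 0.079
Pten5: ΔΔCt = (21.83−17.85) − (19.98−17.39) = 3.98 − 2.59 = 1.39; fold change = 2^-1.39 = 0.382
Mcl9: ΔΔCt = (23.78−17.85) − (24.12−17.39) = 5.93 − 6.73 = -0.80; fold change = 2^0.80 = 1.741
Casp10: ΔΔCt = (26.85−17.85) − (21.56−17.39) = 9.00 − 4.17 = 4.83; fold change = 2^-4.83 = 0.035
Casp10 has the largest |ΔΔCt| = 4.83.

0.035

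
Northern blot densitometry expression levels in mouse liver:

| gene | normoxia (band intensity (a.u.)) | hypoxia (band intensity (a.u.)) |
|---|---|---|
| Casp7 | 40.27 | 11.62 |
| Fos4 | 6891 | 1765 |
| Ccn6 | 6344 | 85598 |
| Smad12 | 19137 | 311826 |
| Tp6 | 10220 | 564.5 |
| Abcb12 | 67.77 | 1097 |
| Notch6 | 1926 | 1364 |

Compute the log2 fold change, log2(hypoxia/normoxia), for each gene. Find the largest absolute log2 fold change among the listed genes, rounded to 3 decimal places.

log2(11.62/40.27) = -1.793  (Casp7)
log2(1765/6891) = -1.965  (Fos4)
log2(85598/6344) = 3.754  (Ccn6)
log2(311826/19137) = 4.026  (Smad12)
log2(564.5/10220) = -4.178  (Tp6)
log2(1097/67.77) = 4.017  (Abcb12)
log2(1364/1926) = -0.498  (Notch6)
The largest magnitude belongs to Tp6.

4.178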